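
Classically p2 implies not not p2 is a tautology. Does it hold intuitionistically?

This is double-negation introduction, which is intuitionistically derivable.
If a world forces p2 then every accessible world forces p2 (persistence), so none forces not p2; hence not not p2.

Yes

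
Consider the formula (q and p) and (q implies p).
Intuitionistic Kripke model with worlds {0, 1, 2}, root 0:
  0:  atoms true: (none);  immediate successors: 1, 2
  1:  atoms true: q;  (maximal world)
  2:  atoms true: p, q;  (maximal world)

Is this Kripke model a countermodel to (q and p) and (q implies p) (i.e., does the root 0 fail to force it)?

0 does not force (q and p) and (q implies p) since 0 fails q and p.
So the root 0 does not force (q and p) and (q implies p); the model is a countermodel.

Yes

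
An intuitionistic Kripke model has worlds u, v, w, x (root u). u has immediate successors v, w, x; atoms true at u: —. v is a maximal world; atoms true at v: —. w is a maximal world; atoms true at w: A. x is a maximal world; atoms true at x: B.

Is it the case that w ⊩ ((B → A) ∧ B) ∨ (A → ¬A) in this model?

No

w ⊮ ((B → A) ∧ B) ∨ (A → ¬A): neither disjunct is forced at w.
w ⊮ (B → A) ∧ B since w fails B.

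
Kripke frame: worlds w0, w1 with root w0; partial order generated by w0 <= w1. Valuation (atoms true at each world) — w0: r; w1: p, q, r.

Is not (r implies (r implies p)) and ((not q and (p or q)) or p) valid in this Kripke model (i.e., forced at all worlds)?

Not every world: w0 does not force not (r implies (r implies p)) and ((not q and (p or q)) or p).
w0 does not force not (r implies (r implies p)) and ((not q and (p or q)) or p) since w0 fails not (r implies (r implies p)).

No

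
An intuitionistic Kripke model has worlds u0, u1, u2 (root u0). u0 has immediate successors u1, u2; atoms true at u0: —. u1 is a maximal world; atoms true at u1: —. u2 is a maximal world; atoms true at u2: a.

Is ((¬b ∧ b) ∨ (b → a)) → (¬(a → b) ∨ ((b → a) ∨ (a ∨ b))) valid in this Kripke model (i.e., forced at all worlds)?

Yes

u0 ⊩ ((¬b ∧ b) ∨ (b → a)) → (¬(a → b) ∨ ((b → a) ∨ (a ∨ b))): every world accessible from u0 that forces (¬b ∧ b) ∨ (b → a) (namely u0, u1, u2) also forces ¬(a → b) ∨ ((b → a) ∨ (a ∨ b)).
Since the root u0 forces ((¬b ∧ b) ∨ (b → a)) → (¬(a → b) ∨ ((b → a) ∨ (a ∨ b))) and forcing is persistent (monotone upward), every world forces it.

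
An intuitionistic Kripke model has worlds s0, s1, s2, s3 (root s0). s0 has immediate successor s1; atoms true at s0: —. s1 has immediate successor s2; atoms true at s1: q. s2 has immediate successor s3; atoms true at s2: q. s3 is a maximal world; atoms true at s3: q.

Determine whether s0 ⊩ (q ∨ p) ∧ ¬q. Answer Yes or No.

s0 ⊮ (q ∨ p) ∧ ¬q since s0 fails q ∨ p.

No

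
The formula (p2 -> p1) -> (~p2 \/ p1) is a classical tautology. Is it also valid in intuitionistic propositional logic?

This is the material-implication-as-disjunction principle, which is not intuitionistically valid.
A Kripke countermodel: worlds 0, 1; order generated by 0 <= 1; atoms true at each world — 0:{}; 1:{p1,p2}.
0 ||-/- (p2 -> p1) -> (~p2 \/ p1): already at 0 itself, 0 ||- p2 -> p1 but 0 ||-/- ~p2 \/ p1.
0 ||-/- ~p2 \/ p1: neither disjunct is forced at 0.
0 ||-/- ~p2 since 1 is accessible from 0 and 1 ||- p2.
So the root 0 does not force the formula.

No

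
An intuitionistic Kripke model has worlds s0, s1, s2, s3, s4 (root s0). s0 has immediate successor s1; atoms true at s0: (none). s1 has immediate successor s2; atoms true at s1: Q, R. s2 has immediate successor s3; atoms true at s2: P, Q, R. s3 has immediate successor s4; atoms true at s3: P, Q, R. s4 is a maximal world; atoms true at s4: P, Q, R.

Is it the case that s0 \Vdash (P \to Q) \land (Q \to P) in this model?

No

s0 \nVdash (P \to Q) \land (Q \to P) since s0 fails Q \to P.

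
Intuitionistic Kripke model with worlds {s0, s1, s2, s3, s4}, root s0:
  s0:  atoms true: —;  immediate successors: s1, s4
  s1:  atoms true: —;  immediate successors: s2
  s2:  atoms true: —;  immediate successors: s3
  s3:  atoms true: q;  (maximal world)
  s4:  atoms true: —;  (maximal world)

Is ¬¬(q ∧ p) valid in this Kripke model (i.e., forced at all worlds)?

Not every world: s0 ⊮ ¬¬(q ∧ p).
s0 ⊮ ¬¬(q ∧ p) since s0 is accessible from s0 and s0 ⊩ ¬(q ∧ p).
s0 ⊩ ¬(q ∧ p): no world accessible from s0 forces q ∧ p.

No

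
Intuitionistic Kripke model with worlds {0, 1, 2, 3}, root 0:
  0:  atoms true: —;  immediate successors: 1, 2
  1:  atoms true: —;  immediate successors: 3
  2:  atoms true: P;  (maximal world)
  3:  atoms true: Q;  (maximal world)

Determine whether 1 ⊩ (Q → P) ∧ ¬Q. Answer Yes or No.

1 ⊮ (Q → P) ∧ ¬Q since 1 fails Q → P.

No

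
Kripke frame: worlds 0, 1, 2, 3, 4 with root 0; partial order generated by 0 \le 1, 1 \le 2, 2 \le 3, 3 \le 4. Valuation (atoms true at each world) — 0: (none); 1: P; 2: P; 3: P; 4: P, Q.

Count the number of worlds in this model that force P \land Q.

0: does not force it — 0 \nVdash P \land Q since 0 fails P.
1: does not force it.
2: does not force it.
3: does not force it.
4: forces it.
Worlds forcing the formula: {4}.

1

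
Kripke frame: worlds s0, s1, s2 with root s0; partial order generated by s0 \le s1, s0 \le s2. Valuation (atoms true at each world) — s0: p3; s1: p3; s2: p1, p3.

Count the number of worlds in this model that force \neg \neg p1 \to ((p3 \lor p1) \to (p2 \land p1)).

s0: does not force it — s0 \nVdash \neg \neg p1 \to ((p3 \lor p1) \to (p2 \land p1)): at the accessible world s2, s2 \Vdash \neg \neg p1 but s2 \nVdash (p3 \lor p1) \to (p2 \land p1).
s1: forces it.
s2: does not force it.
Worlds forcing the formula: {s1}.

1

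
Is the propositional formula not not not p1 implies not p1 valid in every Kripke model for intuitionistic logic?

This is triple-negation reduction, which is intuitionistically derivable.
Assume not not not p1 and suppose p1. Then not not p1 (double-negation introduction), contradicting not not not p1. So not p1.

Yes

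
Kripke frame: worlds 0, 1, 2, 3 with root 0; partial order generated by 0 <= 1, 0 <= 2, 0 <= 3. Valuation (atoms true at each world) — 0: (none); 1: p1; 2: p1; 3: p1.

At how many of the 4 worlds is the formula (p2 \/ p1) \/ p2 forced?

0: does not force it — 0 ||-/- (p2 \/ p1) \/ p2: neither disjunct is forced at 0.
1: forces it.
2: forces it.
3: forces it.
Worlds forcing the formula: {1, 2, 3}.

3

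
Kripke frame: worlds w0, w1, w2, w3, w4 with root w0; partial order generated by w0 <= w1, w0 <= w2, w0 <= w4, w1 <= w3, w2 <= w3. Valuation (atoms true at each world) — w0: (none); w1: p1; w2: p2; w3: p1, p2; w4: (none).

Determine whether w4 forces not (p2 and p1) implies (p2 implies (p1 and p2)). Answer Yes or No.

w4 forces not (p2 and p1) implies (p2 implies (p1 and p2)): every world accessible from w4 that forces not (p2 and p1) (namely w4) also forces p2 implies (p1 and p2).

Yes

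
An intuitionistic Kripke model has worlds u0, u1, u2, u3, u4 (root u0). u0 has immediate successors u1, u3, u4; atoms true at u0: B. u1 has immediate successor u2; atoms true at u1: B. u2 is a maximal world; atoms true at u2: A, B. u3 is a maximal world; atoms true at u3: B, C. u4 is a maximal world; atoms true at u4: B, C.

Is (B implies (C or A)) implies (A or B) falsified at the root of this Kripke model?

No

u0 forces (B implies (C or A)) implies (A or B): every world accessible from u0 that forces B implies (C or A) (namely u2, u3, u4) also forces A or B.
So the root u0 forces (B implies (C or A)) implies (A or B); the model is not a countermodel.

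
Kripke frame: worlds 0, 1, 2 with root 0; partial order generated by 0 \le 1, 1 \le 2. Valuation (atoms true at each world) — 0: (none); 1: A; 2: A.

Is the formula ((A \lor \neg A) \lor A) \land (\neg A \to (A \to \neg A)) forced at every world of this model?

No

Not every world: 0 \nVdash ((A \lor \neg A) \lor A) \land (\neg A \to (A \to \neg A)).
0 \nVdash ((A \lor \neg A) \lor A) \land (\neg A \to (A \to \neg A)) since 0 fails (A \lor \neg A) \lor A.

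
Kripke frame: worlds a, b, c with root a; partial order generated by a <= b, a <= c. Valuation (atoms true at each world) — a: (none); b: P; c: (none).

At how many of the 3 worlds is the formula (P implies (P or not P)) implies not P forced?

a: does not force it — a does not force (P implies (P or not P)) implies not P: already at a itself, a forces P implies (P or not P) but a does not force not P.
b: does not force it — b does not force (P implies (P or not P)) implies not P: already at b itself, b forces P implies (P or not P) but b does not force not P.
c: forces it.
Worlds forcing the formula: {c}.

1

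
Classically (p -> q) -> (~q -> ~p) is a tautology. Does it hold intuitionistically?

Yes

This is the forward direction of contraposition, which is intuitionistically derivable.
Assume p -> q and ~q. If p held then q would follow, contradicting ~q; so ~p.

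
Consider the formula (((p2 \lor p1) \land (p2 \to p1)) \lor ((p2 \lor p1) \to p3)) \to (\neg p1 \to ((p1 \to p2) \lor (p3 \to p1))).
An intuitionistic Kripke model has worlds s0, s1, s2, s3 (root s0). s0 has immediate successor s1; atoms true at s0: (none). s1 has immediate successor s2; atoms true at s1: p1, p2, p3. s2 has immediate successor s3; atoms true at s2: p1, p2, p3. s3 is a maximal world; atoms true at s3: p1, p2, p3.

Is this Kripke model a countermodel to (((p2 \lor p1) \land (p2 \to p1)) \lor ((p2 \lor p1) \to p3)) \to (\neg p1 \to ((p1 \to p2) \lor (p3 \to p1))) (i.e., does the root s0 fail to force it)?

No

s0 \Vdash (((p2 \lor p1) \land (p2 \to p1)) \lor ((p2 \lor p1) \to p3)) \to (\neg p1 \to ((p1 \to p2) \lor (p3 \to p1))): every world accessible from s0 that forces ((p2 \lor p1) \land (p2 \to p1)) \lor ((p2 \lor p1) \to p3) (namely s0, s1, s2, s3) also forces \neg p1 \to ((p1 \to p2) \lor (p3 \to p1)).
So the root s0 forces (((p2 \lor p1) \land (p2 \to p1)) \lor ((p2 \lor p1) \to p3)) \to (\neg p1 \to ((p1 \to p2) \lor (p3 \to p1))); the model is not a countermodel.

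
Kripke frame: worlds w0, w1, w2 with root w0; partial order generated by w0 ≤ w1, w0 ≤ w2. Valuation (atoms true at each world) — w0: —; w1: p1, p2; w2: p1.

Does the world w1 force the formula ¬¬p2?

Yes

w1 ⊩ ¬¬p2: no world accessible from w1 forces ¬p2.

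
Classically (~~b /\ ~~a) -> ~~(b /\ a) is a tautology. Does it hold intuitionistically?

This is the distribution of double negation over conjunction, which is intuitionistically derivable.
Assume ~~b, ~~a, and ~(b /\ a). From b we'd get ~a (since b /\ a is refuted), contradicting ~~a; so ~b, contradicting ~~b.

Yes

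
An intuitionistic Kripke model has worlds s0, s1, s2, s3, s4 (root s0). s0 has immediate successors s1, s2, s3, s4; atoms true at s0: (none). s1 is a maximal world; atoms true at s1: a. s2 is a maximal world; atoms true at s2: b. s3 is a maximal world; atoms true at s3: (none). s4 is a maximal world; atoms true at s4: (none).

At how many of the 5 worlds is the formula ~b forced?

s0: does not force it — s0 ||-/- ~b since s2 is accessible from s0 and s2 ||- b.
s1: forces it.
s2: does not force it.
s3: forces it.
s4: forces it.
Worlds forcing the formula: {s1, s3, s4}.

3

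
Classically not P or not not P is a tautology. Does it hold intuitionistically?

This is the weak law of excluded middle, which is not intuitionistically valid.
A Kripke countermodel: worlds 0, 1, 2; order generated by 0 <= 1, 0 <= 2; atoms true at each world — 0:{}; 1:{P}; 2:{}.
0 does not force not P or not not P: neither disjunct is forced at 0.
0 does not force not P since 1 is accessible from 0 and 1 forces P.
So the root 0 does not force the formula.

No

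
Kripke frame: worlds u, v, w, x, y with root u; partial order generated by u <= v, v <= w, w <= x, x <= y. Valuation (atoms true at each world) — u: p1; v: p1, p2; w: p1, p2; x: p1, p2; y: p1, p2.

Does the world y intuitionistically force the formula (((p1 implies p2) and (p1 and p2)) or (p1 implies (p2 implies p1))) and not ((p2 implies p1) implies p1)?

No

y does not force (((p1 implies p2) and (p1 and p2)) or (p1 implies (p2 implies p1))) and not ((p2 implies p1) implies p1) since y fails not ((p2 implies p1) implies p1).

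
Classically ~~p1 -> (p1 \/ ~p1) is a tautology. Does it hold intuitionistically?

This is a variant of double-negation elimination (deriving excluded middle from double negation), which is not intuitionistically valid.
A Kripke countermodel: worlds 0, 1; order generated by 0 <= 1; atoms true at each world — 0:{}; 1:{p1}.
0 ||-/- ~~p1 -> (p1 \/ ~p1): already at 0 itself, 0 ||- ~~p1 but 0 ||-/- p1 \/ ~p1.
0 ||-/- p1 \/ ~p1: neither disjunct is forced at 0.
0 lacks atom p1, so 0 ||-/- p1.
So the root 0 does not force the formula.

No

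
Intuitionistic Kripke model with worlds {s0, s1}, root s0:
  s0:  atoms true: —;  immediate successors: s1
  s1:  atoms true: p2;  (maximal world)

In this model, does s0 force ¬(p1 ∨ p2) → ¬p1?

s0 ⊩ ¬(p1 ∨ p2) → ¬p1 vacuously: no world accessible from s0 forces the antecedent ¬(p1 ∨ p2).

Yes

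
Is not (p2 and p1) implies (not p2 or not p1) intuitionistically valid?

No

This is the constructively invalid direction of De Morgan's law for conjunction, which is not intuitionistically valid.
A Kripke countermodel: worlds s0, s1, s2; order generated by s0 <= s1, s0 <= s2; atoms true at each world — s0:{}; s1:{p2}; s2:{p1}.
s0 does not force not (p2 and p1) implies (not p2 or not p1): already at s0 itself, s0 forces not (p2 and p1) but s0 does not force not p2 or not p1.
s0 does not force not p2 or not p1: neither disjunct is forced at s0.
s0 does not force not p2 since s1 is accessible from s0 and s1 forces p2.
So the root s0 does not force the formula.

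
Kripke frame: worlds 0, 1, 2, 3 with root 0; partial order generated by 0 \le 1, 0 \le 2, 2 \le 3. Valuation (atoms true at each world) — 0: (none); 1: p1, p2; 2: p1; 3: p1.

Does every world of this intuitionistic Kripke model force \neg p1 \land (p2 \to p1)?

No

Not every world: 0 \nVdash \neg p1 \land (p2 \to p1).
0 \nVdash \neg p1 \land (p2 \to p1) since 0 fails \neg p1.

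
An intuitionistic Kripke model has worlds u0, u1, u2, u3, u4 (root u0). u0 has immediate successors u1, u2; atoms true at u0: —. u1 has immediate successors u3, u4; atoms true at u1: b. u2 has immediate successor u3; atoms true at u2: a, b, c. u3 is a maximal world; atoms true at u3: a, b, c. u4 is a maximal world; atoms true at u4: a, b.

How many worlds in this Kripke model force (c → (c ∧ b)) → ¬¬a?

u0: forces it.
u1: forces it.
u2: forces it.
u3: forces it.
u4: forces it.
Worlds forcing the formula: {u0, u1, u2, u3, u4}.

5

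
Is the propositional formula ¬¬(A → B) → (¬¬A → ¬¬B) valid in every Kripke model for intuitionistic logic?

Yes

This is the distribution of double negation over implication, which is intuitionistically derivable.
Assume ¬¬(A → B) and ¬¬A; suppose ¬B. Then A → B would give ¬A (by contraposition), contradicting ¬¬A; so ¬(A → B), contradicting ¬¬(A → B). Hence ¬¬B.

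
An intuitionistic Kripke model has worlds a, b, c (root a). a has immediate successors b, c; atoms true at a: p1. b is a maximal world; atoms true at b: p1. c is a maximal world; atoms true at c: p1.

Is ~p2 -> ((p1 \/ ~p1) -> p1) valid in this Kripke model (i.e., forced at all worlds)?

Yes

a ||- ~p2 -> ((p1 \/ ~p1) -> p1): every world accessible from a that forces ~p2 (namely a, b, c) also forces (p1 \/ ~p1) -> p1.
Since the root a forces ~p2 -> ((p1 \/ ~p1) -> p1) and forcing is persistent (monotone upward), every world forces it.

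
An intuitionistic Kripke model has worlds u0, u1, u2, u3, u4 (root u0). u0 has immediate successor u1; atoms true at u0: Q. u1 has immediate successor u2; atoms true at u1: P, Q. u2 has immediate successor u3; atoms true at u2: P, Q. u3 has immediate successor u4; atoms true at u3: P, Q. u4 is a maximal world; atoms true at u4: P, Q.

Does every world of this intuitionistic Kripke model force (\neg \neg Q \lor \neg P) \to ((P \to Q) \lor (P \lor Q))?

Yes

u0 \Vdash (\neg \neg Q \lor \neg P) \to ((P \to Q) \lor (P \lor Q)): every world accessible from u0 that forces \neg \neg Q \lor \neg P (namely u0, u1, u2, u3, u4) also forces (P \to Q) \lor (P \lor Q).
Since the root u0 forces (\neg \neg Q \lor \neg P) \to ((P \to Q) \lor (P \lor Q)) and forcing is persistent (monotone upward), every world forces it.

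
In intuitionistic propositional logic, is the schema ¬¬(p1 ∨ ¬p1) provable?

This is the double negation of excluded middle, which is intuitionistically derivable.
Assuming ¬(p1 ∨ ¬p1): from p1 we'd get p1 ∨ ¬p1, so ¬p1; but then p1 ∨ ¬p1 again — contradiction. Hence ¬¬(p1 ∨ ¬p1).

Yes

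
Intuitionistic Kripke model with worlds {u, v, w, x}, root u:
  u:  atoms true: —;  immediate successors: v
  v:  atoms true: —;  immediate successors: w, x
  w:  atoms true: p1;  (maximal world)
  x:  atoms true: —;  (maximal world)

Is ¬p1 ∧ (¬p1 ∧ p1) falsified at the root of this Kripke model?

u ⊮ ¬p1 ∧ (¬p1 ∧ p1) since u fails ¬p1.
So the root u does not force ¬p1 ∧ (¬p1 ∧ p1); the model is a countermodel.

Yes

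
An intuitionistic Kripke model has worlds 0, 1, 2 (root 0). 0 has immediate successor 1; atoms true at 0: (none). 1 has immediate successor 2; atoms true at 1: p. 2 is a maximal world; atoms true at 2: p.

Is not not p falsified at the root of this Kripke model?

No

0 forces not not p: no world accessible from 0 forces not p.
So the root 0 forces not not p; the model is not a countermodel.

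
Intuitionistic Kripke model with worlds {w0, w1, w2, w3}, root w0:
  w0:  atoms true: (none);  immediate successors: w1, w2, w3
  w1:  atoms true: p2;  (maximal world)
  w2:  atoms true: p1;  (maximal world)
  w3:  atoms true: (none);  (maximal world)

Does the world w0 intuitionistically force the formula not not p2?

w0 does not force not not p2 since w2 is accessible from w0 and w2 forces not p2.
w2 forces not p2: no world accessible from w2 forces p2.

No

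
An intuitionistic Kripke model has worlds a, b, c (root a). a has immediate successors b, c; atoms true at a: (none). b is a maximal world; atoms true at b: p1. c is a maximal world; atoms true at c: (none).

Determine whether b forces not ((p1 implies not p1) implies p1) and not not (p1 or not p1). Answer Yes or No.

b does not force not ((p1 implies not p1) implies p1) and not not (p1 or not p1) since b fails not ((p1 implies not p1) implies p1).

No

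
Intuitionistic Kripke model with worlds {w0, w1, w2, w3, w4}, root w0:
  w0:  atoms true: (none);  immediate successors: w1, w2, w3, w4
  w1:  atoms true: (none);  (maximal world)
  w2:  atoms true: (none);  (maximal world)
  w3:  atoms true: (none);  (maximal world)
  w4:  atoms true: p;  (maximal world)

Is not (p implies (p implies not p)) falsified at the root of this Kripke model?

Yes

w0 does not force not (p implies (p implies not p)) since w1 is accessible from w0 and w1 forces p implies (p implies not p).
w1 forces p implies (p implies not p) vacuously: no world accessible from w1 forces the antecedent p.
So the root w0 does not force not (p implies (p implies not p)); the model is a countermodel.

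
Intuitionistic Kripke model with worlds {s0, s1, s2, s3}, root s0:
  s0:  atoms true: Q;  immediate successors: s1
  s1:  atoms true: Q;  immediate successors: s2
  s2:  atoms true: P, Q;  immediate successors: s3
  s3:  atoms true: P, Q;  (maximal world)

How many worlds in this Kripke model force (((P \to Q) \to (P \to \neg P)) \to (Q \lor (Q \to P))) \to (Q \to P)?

2

s0: does not force it — s0 \nVdash (((P \to Q) \to (P \to \neg P)) \to (Q \lor (Q \to P))) \to (Q \to P): already at s0 itself, s0 \Vdash ((P \to Q) \to (P \to \neg P)) \to (Q \lor (Q \to P)) but s0 \nVdash Q \to P.
s1: does not force it — s1 \nVdash (((P \to Q) \to (P \to \neg P)) \to (Q \lor (Q \to P))) \to (Q \to P): already at s1 itself, s1 \Vdash ((P \to Q) \to (P \to \neg P)) \to (Q \lor (Q \to P)) but s1 \nVdash Q \to P.
s2: forces it.
s3: forces it.
Worlds forcing the formula: {s2, s3}.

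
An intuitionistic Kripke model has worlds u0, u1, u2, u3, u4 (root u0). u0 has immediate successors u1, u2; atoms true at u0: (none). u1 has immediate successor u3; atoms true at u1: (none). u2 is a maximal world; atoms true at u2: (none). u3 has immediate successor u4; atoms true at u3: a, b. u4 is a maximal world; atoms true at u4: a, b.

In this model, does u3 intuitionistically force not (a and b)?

u3 does not force not (a and b) since u3 is accessible from u3 and u3 forces a and b.
u3 forces a and b since u3 forces both conjuncts.

No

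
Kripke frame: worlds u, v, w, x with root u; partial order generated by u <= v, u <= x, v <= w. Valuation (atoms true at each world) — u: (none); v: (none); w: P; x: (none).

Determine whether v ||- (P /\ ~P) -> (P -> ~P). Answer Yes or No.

v ||- (P /\ ~P) -> (P -> ~P) vacuously: no world accessible from v forces the antecedent P /\ ~P.

Yes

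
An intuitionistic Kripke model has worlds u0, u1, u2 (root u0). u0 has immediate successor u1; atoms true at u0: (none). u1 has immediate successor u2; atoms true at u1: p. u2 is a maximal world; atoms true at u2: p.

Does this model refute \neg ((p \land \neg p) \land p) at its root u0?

u0 \Vdash \neg ((p \land \neg p) \land p): no world accessible from u0 forces (p \land \neg p) \land p.
So the root u0 forces \neg ((p \land \neg p) \land p); the model is not a countermodel.

No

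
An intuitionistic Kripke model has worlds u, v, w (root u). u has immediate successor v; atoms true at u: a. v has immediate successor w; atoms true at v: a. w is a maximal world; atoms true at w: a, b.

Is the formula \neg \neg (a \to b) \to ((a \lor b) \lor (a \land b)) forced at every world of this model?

u \Vdash \neg \neg (a \to b) \to ((a \lor b) \lor (a \land b)): every world accessible from u that forces \neg \neg (a \to b) (namely u, v, w) also forces (a \lor b) \lor (a \land b).
Since the root u forces \neg \neg (a \to b) \to ((a \lor b) \lor (a \land b)) and forcing is persistent (monotone upward), every world forces it.

Yes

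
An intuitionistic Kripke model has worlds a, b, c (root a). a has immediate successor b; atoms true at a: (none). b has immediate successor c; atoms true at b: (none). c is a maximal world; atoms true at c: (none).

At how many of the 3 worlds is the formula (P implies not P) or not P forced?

3

a: forces it.
b: forces it.
c: forces it.
Worlds forcing the formula: {a, b, c}.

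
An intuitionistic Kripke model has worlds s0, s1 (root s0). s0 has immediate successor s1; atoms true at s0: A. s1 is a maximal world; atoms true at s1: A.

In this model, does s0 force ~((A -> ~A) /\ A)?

s0 ||- ~((A -> ~A) /\ A): no world accessible from s0 forces (A -> ~A) /\ A.

Yes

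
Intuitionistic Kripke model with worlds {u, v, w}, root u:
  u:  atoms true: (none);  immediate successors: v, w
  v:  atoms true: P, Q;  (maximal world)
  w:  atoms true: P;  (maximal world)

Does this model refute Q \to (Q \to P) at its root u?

No

u \Vdash Q \to (Q \to P): every world accessible from u that forces Q (namely v) also forces Q \to P.
So the root u forces Q \to (Q \to P); the model is not a countermodel.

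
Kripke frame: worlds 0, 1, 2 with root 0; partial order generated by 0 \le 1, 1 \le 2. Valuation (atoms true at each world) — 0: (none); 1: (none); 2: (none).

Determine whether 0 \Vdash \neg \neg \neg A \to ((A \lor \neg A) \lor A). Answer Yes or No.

0 \Vdash \neg \neg \neg A \to ((A \lor \neg A) \lor A): every world accessible from 0 that forces \neg \neg \neg A (namely 0, 1, 2) also forces (A \lor \neg A) \lor A.

Yes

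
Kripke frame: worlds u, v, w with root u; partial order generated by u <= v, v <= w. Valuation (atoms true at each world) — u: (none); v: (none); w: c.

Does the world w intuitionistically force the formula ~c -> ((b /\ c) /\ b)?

Yes

w ||- ~c -> ((b /\ c) /\ b) vacuously: no world accessible from w forces the antecedent ~c.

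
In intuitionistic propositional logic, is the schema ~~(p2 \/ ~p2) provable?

This is the double negation of excluded middle, which is intuitionistically derivable.
Assuming ~(p2 \/ ~p2): from p2 we'd get p2 \/ ~p2, so ~p2; but then p2 \/ ~p2 again — contradiction. Hence ~~(p2 \/ ~p2).

Yes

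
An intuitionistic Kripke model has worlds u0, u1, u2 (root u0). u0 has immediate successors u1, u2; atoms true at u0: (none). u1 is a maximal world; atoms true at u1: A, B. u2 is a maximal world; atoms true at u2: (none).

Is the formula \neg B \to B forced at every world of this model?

Not every world: u0 \nVdash \neg B \to B.
u0 \nVdash \neg B \to B: at the accessible world u2, u2 \Vdash \neg B but u2 \nVdash B.
u2 lacks atom B, so u2 \nVdash B.

No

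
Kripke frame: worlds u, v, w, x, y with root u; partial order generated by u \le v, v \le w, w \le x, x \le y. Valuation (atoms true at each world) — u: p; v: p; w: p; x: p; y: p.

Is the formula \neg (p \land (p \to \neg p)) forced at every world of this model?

u \Vdash \neg (p \land (p \to \neg p)): no world accessible from u forces p \land (p \to \neg p).
Since the root u forces \neg (p \land (p \to \neg p)) and forcing is persistent (monotone upward), every world forces it.

Yes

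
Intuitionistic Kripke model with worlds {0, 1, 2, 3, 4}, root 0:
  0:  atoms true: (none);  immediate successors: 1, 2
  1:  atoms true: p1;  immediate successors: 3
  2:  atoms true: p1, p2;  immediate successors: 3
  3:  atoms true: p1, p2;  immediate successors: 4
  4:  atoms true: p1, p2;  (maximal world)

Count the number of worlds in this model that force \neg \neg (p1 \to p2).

5

0: forces it.
1: forces it.
2: forces it.
3: forces it.
4: forces it.
Worlds forcing the formula: {0, 1, 2, 3, 4}.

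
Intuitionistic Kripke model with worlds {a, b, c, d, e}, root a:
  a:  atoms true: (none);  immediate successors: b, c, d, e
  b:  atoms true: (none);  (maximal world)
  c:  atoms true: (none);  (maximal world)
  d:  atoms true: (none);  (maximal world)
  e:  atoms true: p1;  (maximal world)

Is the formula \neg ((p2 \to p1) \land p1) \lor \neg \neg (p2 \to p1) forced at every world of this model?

a \Vdash \neg ((p2 \to p1) \land p1) \lor \neg \neg (p2 \to p1) via the disjunct \neg \neg (p2 \to p1).
Since the root a forces \neg ((p2 \to p1) \land p1) \lor \neg \neg (p2 \to p1) and forcing is persistent (monotone upward), every world forces it.

Yes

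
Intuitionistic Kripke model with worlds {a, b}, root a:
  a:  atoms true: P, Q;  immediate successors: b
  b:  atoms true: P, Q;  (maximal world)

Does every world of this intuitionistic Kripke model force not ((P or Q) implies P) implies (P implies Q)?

a forces not ((P or Q) implies P) implies (P implies Q) vacuously: no world accessible from a forces the antecedent not ((P or Q) implies P).
Since the root a forces not ((P or Q) implies P) implies (P implies Q) and forcing is persistent (monotone upward), every world forces it.

Yes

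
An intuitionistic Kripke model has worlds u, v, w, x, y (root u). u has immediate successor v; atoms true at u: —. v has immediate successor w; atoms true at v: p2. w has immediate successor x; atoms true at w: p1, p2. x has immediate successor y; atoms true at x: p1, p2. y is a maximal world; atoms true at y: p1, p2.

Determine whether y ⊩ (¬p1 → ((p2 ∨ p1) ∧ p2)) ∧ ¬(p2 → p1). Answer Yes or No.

y ⊮ (¬p1 → ((p2 ∨ p1) ∧ p2)) ∧ ¬(p2 → p1) since y fails ¬(p2 → p1).

No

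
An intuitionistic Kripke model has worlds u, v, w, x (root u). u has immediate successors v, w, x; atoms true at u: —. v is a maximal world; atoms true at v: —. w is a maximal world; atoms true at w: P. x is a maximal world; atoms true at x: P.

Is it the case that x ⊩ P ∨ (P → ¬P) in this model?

Yes

x ⊩ P ∨ (P → ¬P) via the disjunct P.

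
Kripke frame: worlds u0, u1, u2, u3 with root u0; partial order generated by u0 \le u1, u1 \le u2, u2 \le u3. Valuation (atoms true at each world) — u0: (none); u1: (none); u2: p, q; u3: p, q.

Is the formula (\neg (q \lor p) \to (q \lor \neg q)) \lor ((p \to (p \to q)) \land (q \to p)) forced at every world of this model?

Yes

u0 \Vdash (\neg (q \lor p) \to (q \lor \neg q)) \lor ((p \to (p \to q)) \land (q \to p)) via the disjunct \neg (q \lor p) \to (q \lor \neg q).
Since the root u0 forces (\neg (q \lor p) \to (q \lor \neg q)) \lor ((p \to (p \to q)) \land (q \to p)) and forcing is persistent (monotone upward), every world forces it.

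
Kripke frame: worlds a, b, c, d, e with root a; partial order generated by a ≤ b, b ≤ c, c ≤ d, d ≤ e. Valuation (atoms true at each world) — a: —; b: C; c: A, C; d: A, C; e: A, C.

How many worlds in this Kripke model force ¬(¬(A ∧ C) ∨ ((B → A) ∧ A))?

a: does not force it — a ⊮ ¬(¬(A ∧ C) ∨ ((B → A) ∧ A)) since c is accessible from a and c ⊩ ¬(A ∧ C) ∨ ((B → A) ∧ A).
b: does not force it — b ⊮ ¬(¬(A ∧ C) ∨ ((B → A) ∧ A)) since c is accessible from b and c ⊩ ¬(A ∧ C) ∨ ((B → A) ∧ A).
c: does not force it.
d: does not force it.
e: does not force it.
Worlds forcing the formula: { }.

0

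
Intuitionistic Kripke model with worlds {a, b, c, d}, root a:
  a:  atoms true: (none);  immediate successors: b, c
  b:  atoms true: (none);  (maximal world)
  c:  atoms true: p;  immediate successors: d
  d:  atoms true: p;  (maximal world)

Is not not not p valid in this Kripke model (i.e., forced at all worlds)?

No

Not every world: a does not force not not not p.
a does not force not not not p since c is accessible from a and c forces not not p.
c forces not not p: no world accessible from c forces not p.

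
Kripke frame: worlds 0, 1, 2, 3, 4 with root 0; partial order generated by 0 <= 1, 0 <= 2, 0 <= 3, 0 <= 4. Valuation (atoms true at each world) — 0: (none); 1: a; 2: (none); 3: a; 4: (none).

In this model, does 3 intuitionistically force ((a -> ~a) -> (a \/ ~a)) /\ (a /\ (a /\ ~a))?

3 ||-/- ((a -> ~a) -> (a \/ ~a)) /\ (a /\ (a /\ ~a)) since 3 fails a /\ (a /\ ~a).

No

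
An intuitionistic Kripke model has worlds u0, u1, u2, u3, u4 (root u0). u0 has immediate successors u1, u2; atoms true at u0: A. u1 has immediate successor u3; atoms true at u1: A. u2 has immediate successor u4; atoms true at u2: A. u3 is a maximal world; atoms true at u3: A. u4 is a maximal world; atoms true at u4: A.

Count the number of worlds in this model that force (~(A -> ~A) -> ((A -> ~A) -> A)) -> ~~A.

5

u0: forces it.
u1: forces it.
u2: forces it.
u3: forces it.
u4: forces it.
Worlds forcing the formula: {u0, u1, u2, u3, u4}.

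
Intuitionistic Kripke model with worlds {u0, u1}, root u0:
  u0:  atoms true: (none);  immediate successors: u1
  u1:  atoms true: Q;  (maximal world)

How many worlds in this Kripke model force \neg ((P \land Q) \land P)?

2

u0: forces it.
u1: forces it.
Worlds forcing the formula: {u0, u1}.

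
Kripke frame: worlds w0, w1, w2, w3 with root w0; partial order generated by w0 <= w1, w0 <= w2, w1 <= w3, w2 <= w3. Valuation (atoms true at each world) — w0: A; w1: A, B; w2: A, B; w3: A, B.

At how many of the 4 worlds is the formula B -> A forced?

4

w0: forces it.
w1: forces it.
w2: forces it.
w3: forces it.
Worlds forcing the formula: {w0, w1, w2, w3}.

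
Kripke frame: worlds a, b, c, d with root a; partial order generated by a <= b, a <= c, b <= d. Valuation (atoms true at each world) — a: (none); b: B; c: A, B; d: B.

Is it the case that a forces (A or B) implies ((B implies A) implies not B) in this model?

No

a does not force (A or B) implies ((B implies A) implies not B): at the accessible world c, c forces A or B but c does not force (B implies A) implies not B.
c does not force (B implies A) implies not B: already at c itself, c forces B implies A but c does not force not B.
c does not force not B since c is accessible from c and c forces B.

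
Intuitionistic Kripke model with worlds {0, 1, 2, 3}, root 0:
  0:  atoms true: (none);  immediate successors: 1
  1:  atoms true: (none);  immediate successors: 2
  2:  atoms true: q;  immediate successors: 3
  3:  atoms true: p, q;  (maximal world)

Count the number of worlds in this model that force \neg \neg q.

4

0: forces it.
1: forces it.
2: forces it.
3: forces it.
Worlds forcing the formula: {0, 1, 2, 3}.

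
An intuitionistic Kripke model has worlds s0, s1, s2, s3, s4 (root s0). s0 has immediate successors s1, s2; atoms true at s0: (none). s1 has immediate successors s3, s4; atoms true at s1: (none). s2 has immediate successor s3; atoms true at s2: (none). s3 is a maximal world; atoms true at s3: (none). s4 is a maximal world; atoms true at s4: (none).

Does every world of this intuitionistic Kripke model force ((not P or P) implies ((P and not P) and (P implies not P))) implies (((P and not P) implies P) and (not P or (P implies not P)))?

s0 forces ((not P or P) implies ((P and not P) and (P implies not P))) implies (((P and not P) implies P) and (not P or (P implies not P))) vacuously: no world accessible from s0 forces the antecedent (not P or P) implies ((P and not P) and (P implies not P)).
Since the root s0 forces ((not P or P) implies ((P and not P) and (P implies not P))) implies (((P and not P) implies P) and (not P or (P implies not P))) and forcing is persistent (monotone upward), every world forces it.

Yes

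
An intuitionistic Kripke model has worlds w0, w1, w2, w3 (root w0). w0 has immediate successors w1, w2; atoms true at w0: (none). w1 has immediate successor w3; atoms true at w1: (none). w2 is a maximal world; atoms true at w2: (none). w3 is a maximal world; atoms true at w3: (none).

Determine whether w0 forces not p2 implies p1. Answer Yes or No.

No

w0 does not force not p2 implies p1: already at w0 itself, w0 forces not p2 but w0 does not force p1.
w0 lacks atom p1, so w0 does not force p1.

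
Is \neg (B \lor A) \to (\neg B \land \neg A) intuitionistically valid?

This is a constructively valid De Morgan direction (negated disjunction to conjunction of negations), which is intuitionistically derivable.
From \neg (B \lor A): if B held then B \lor A would, contradiction — so \neg B; similarly \neg A.

Yes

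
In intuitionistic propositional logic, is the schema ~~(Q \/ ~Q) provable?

Yes

This is the double negation of excluded middle, which is intuitionistically derivable.
Assuming ~(Q \/ ~Q): from Q we'd get Q \/ ~Q, so ~Q; but then Q \/ ~Q again — contradiction. Hence ~~(Q \/ ~Q).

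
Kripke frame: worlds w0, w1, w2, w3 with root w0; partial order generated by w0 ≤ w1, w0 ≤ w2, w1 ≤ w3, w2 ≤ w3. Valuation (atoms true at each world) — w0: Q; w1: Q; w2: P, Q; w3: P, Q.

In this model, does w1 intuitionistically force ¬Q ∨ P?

w1 ⊮ ¬Q ∨ P: neither disjunct is forced at w1.
w1 ⊮ ¬Q since w1 is accessible from w1 and w1 ⊩ Q.

No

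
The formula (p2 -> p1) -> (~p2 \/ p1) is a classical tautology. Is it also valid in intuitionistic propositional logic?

No

This is the material-implication-as-disjunction principle, which is not intuitionistically valid.
A Kripke countermodel: worlds 0, 1; order generated by 0 <= 1; atoms true at each world — 0:{}; 1:{p1,p2}.
0 ||-/- (p2 -> p1) -> (~p2 \/ p1): already at 0 itself, 0 ||- p2 -> p1 but 0 ||-/- ~p2 \/ p1.
0 ||-/- ~p2 \/ p1: neither disjunct is forced at 0.
0 ||-/- ~p2 since 1 is accessible from 0 and 1 ||- p2.
So the root 0 does not force the formula.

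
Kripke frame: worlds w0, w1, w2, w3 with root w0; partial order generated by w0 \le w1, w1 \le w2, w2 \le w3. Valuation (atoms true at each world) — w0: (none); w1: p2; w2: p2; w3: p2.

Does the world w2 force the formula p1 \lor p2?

Yes

w2 \Vdash p1 \lor p2 via the disjunct p2.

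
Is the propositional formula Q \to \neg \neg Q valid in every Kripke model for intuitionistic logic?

This is double-negation introduction, which is intuitionistically derivable.
If a world forces Q then every accessible world forces Q (persistence), so none forces \neg Q; hence \neg \neg Q.

Yes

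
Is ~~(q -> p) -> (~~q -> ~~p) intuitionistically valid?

Yes

This is the distribution of double negation over implication, which is intuitionistically derivable.
Assume ~~(q -> p) and ~~q; suppose ~p. Then q -> p would give ~q (by contraposition), contradicting ~~q; so ~(q -> p), contradicting ~~(q -> p). Hence ~~p.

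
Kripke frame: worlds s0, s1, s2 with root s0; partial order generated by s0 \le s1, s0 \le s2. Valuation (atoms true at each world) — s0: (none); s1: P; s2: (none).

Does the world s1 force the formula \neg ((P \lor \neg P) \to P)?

s1 \nVdash \neg ((P \lor \neg P) \to P) since s1 is accessible from s1 and s1 \Vdash (P \lor \neg P) \to P.
s1 \Vdash (P \lor \neg P) \to P: every world accessible from s1 that forces P \lor \neg P (namely s1) also forces P.

No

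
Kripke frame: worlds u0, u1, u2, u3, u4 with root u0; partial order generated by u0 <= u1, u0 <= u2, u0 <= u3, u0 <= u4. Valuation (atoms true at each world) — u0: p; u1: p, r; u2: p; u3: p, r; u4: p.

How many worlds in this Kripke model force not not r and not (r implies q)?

2

u0: does not force it — u0 does not force not not r and not (r implies q) since u0 fails not not r.
u1: forces it.
u2: does not force it — u2 does not force not not r and not (r implies q) since u2 fails not not r.
u3: forces it.
u4: does not force it.
Worlds forcing the formula: {u1, u3}.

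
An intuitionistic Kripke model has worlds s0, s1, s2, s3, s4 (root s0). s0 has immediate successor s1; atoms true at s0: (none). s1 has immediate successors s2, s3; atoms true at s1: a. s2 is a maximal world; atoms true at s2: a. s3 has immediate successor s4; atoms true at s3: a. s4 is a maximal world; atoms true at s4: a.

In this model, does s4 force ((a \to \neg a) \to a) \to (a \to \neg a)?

s4 \nVdash ((a \to \neg a) \to a) \to (a \to \neg a): already at s4 itself, s4 \Vdash (a \to \neg a) \to a but s4 \nVdash a \to \neg a.
s4 \nVdash a \to \neg a: already at s4 itself, s4 \Vdash a but s4 \nVdash \neg a.
s4 \nVdash \neg a since s4 is accessible from s4 and s4 \Vdash a.

No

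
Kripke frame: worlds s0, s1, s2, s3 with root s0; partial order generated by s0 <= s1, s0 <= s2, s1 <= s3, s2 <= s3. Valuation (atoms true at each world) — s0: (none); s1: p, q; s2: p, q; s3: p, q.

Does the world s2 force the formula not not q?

Yes

s2 forces not not q: no world accessible from s2 forces not q.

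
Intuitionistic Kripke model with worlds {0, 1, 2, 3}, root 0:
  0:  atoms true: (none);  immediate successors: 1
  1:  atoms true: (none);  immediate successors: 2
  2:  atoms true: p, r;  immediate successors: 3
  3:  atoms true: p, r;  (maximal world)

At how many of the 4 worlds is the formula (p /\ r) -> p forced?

0: forces it.
1: forces it.
2: forces it.
3: forces it.
Worlds forcing the formula: {0, 1, 2, 3}.

4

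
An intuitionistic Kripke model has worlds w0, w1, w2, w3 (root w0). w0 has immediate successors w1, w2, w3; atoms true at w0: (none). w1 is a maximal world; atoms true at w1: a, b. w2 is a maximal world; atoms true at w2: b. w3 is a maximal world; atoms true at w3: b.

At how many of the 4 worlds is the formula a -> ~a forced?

2

w0: does not force it — w0 ||-/- a -> ~a: at the accessible world w1, w1 ||- a but w1 ||-/- ~a.
w1: does not force it — w1 ||-/- a -> ~a: already at w1 itself, w1 ||- a but w1 ||-/- ~a.
w2: forces it.
w3: forces it.
Worlds forcing the formula: {w2, w3}.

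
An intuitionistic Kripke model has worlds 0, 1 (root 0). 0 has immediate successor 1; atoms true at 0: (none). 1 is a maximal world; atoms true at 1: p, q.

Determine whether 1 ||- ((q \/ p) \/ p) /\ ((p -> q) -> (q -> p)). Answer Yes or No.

1 ||- ((q \/ p) \/ p) /\ ((p -> q) -> (q -> p)) since 1 forces both conjuncts.

Yes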